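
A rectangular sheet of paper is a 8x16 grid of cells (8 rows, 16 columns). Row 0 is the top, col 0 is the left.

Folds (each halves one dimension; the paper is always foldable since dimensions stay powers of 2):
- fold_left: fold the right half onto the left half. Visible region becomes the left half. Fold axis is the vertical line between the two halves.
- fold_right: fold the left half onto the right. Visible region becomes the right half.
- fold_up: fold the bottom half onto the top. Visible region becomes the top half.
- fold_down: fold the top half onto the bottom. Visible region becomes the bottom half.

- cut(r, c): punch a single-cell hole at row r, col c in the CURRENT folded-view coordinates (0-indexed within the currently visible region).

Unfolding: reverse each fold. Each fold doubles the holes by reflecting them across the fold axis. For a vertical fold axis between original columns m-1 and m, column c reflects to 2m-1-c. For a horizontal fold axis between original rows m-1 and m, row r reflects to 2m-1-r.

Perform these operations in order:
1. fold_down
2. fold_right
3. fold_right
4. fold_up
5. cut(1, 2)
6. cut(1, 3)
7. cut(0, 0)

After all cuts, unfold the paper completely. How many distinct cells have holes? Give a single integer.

Answer: 48

Derivation:
Op 1 fold_down: fold axis h@4; visible region now rows[4,8) x cols[0,16) = 4x16
Op 2 fold_right: fold axis v@8; visible region now rows[4,8) x cols[8,16) = 4x8
Op 3 fold_right: fold axis v@12; visible region now rows[4,8) x cols[12,16) = 4x4
Op 4 fold_up: fold axis h@6; visible region now rows[4,6) x cols[12,16) = 2x4
Op 5 cut(1, 2): punch at orig (5,14); cuts so far [(5, 14)]; region rows[4,6) x cols[12,16) = 2x4
Op 6 cut(1, 3): punch at orig (5,15); cuts so far [(5, 14), (5, 15)]; region rows[4,6) x cols[12,16) = 2x4
Op 7 cut(0, 0): punch at orig (4,12); cuts so far [(4, 12), (5, 14), (5, 15)]; region rows[4,6) x cols[12,16) = 2x4
Unfold 1 (reflect across h@6): 6 holes -> [(4, 12), (5, 14), (5, 15), (6, 14), (6, 15), (7, 12)]
Unfold 2 (reflect across v@12): 12 holes -> [(4, 11), (4, 12), (5, 8), (5, 9), (5, 14), (5, 15), (6, 8), (6, 9), (6, 14), (6, 15), (7, 11), (7, 12)]
Unfold 3 (reflect across v@8): 24 holes -> [(4, 3), (4, 4), (4, 11), (4, 12), (5, 0), (5, 1), (5, 6), (5, 7), (5, 8), (5, 9), (5, 14), (5, 15), (6, 0), (6, 1), (6, 6), (6, 7), (6, 8), (6, 9), (6, 14), (6, 15), (7, 3), (7, 4), (7, 11), (7, 12)]
Unfold 4 (reflect across h@4): 48 holes -> [(0, 3), (0, 4), (0, 11), (0, 12), (1, 0), (1, 1), (1, 6), (1, 7), (1, 8), (1, 9), (1, 14), (1, 15), (2, 0), (2, 1), (2, 6), (2, 7), (2, 8), (2, 9), (2, 14), (2, 15), (3, 3), (3, 4), (3, 11), (3, 12), (4, 3), (4, 4), (4, 11), (4, 12), (5, 0), (5, 1), (5, 6), (5, 7), (5, 8), (5, 9), (5, 14), (5, 15), (6, 0), (6, 1), (6, 6), (6, 7), (6, 8), (6, 9), (6, 14), (6, 15), (7, 3), (7, 4), (7, 11), (7, 12)]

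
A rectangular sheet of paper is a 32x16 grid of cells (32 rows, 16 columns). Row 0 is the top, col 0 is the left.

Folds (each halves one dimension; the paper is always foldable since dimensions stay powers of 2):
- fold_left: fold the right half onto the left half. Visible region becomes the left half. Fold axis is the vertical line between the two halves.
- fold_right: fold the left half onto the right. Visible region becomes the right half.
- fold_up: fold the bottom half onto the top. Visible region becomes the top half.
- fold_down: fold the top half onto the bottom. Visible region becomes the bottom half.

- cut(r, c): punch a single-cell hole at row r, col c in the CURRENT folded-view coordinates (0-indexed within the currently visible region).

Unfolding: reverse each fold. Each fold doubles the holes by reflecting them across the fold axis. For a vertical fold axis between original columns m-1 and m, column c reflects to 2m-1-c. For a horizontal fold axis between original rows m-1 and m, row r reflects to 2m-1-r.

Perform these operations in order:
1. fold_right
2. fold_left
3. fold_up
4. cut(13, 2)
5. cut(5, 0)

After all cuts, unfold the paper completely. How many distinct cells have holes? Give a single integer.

Op 1 fold_right: fold axis v@8; visible region now rows[0,32) x cols[8,16) = 32x8
Op 2 fold_left: fold axis v@12; visible region now rows[0,32) x cols[8,12) = 32x4
Op 3 fold_up: fold axis h@16; visible region now rows[0,16) x cols[8,12) = 16x4
Op 4 cut(13, 2): punch at orig (13,10); cuts so far [(13, 10)]; region rows[0,16) x cols[8,12) = 16x4
Op 5 cut(5, 0): punch at orig (5,8); cuts so far [(5, 8), (13, 10)]; region rows[0,16) x cols[8,12) = 16x4
Unfold 1 (reflect across h@16): 4 holes -> [(5, 8), (13, 10), (18, 10), (26, 8)]
Unfold 2 (reflect across v@12): 8 holes -> [(5, 8), (5, 15), (13, 10), (13, 13), (18, 10), (18, 13), (26, 8), (26, 15)]
Unfold 3 (reflect across v@8): 16 holes -> [(5, 0), (5, 7), (5, 8), (5, 15), (13, 2), (13, 5), (13, 10), (13, 13), (18, 2), (18, 5), (18, 10), (18, 13), (26, 0), (26, 7), (26, 8), (26, 15)]

Answer: 16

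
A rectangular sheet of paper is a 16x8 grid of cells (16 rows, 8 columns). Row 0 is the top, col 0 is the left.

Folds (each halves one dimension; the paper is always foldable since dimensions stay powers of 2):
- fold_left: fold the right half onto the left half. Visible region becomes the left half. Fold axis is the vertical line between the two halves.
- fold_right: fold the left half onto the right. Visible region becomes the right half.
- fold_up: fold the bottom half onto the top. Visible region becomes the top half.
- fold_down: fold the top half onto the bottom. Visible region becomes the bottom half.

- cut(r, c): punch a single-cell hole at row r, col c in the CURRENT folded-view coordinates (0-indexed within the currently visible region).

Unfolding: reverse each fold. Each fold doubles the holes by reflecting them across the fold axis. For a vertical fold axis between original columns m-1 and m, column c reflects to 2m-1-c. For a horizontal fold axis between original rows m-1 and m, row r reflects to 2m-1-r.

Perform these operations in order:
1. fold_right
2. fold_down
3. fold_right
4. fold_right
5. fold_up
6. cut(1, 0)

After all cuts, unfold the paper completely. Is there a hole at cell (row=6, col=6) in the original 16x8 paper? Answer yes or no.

Answer: yes

Derivation:
Op 1 fold_right: fold axis v@4; visible region now rows[0,16) x cols[4,8) = 16x4
Op 2 fold_down: fold axis h@8; visible region now rows[8,16) x cols[4,8) = 8x4
Op 3 fold_right: fold axis v@6; visible region now rows[8,16) x cols[6,8) = 8x2
Op 4 fold_right: fold axis v@7; visible region now rows[8,16) x cols[7,8) = 8x1
Op 5 fold_up: fold axis h@12; visible region now rows[8,12) x cols[7,8) = 4x1
Op 6 cut(1, 0): punch at orig (9,7); cuts so far [(9, 7)]; region rows[8,12) x cols[7,8) = 4x1
Unfold 1 (reflect across h@12): 2 holes -> [(9, 7), (14, 7)]
Unfold 2 (reflect across v@7): 4 holes -> [(9, 6), (9, 7), (14, 6), (14, 7)]
Unfold 3 (reflect across v@6): 8 holes -> [(9, 4), (9, 5), (9, 6), (9, 7), (14, 4), (14, 5), (14, 6), (14, 7)]
Unfold 4 (reflect across h@8): 16 holes -> [(1, 4), (1, 5), (1, 6), (1, 7), (6, 4), (6, 5), (6, 6), (6, 7), (9, 4), (9, 5), (9, 6), (9, 7), (14, 4), (14, 5), (14, 6), (14, 7)]
Unfold 5 (reflect across v@4): 32 holes -> [(1, 0), (1, 1), (1, 2), (1, 3), (1, 4), (1, 5), (1, 6), (1, 7), (6, 0), (6, 1), (6, 2), (6, 3), (6, 4), (6, 5), (6, 6), (6, 7), (9, 0), (9, 1), (9, 2), (9, 3), (9, 4), (9, 5), (9, 6), (9, 7), (14, 0), (14, 1), (14, 2), (14, 3), (14, 4), (14, 5), (14, 6), (14, 7)]
Holes: [(1, 0), (1, 1), (1, 2), (1, 3), (1, 4), (1, 5), (1, 6), (1, 7), (6, 0), (6, 1), (6, 2), (6, 3), (6, 4), (6, 5), (6, 6), (6, 7), (9, 0), (9, 1), (9, 2), (9, 3), (9, 4), (9, 5), (9, 6), (9, 7), (14, 0), (14, 1), (14, 2), (14, 3), (14, 4), (14, 5), (14, 6), (14, 7)]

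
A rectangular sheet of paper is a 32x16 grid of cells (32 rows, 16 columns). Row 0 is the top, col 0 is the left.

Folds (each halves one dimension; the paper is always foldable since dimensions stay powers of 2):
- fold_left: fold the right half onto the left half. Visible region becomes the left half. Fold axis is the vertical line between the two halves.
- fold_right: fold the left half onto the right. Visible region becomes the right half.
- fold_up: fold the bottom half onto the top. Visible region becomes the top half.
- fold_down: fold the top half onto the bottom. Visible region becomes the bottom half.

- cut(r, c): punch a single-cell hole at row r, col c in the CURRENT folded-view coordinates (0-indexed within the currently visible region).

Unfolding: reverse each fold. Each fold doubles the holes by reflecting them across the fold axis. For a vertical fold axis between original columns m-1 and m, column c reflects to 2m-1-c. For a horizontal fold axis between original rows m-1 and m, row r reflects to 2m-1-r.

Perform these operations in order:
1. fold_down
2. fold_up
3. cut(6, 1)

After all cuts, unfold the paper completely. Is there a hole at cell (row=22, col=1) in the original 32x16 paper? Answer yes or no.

Op 1 fold_down: fold axis h@16; visible region now rows[16,32) x cols[0,16) = 16x16
Op 2 fold_up: fold axis h@24; visible region now rows[16,24) x cols[0,16) = 8x16
Op 3 cut(6, 1): punch at orig (22,1); cuts so far [(22, 1)]; region rows[16,24) x cols[0,16) = 8x16
Unfold 1 (reflect across h@24): 2 holes -> [(22, 1), (25, 1)]
Unfold 2 (reflect across h@16): 4 holes -> [(6, 1), (9, 1), (22, 1), (25, 1)]
Holes: [(6, 1), (9, 1), (22, 1), (25, 1)]

Answer: yes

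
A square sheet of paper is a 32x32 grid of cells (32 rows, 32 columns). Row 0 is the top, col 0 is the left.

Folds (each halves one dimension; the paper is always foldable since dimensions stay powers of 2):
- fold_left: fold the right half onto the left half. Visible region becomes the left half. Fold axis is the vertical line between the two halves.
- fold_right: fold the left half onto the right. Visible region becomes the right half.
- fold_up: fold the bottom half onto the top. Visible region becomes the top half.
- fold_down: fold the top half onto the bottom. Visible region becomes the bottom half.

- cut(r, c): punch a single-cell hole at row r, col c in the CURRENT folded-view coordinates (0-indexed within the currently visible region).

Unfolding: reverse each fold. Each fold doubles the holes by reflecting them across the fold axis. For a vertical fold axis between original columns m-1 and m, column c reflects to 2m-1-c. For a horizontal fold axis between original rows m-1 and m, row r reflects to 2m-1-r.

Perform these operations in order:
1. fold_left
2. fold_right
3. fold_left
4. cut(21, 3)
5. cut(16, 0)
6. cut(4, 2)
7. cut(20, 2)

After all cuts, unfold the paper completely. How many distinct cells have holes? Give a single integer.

Answer: 32

Derivation:
Op 1 fold_left: fold axis v@16; visible region now rows[0,32) x cols[0,16) = 32x16
Op 2 fold_right: fold axis v@8; visible region now rows[0,32) x cols[8,16) = 32x8
Op 3 fold_left: fold axis v@12; visible region now rows[0,32) x cols[8,12) = 32x4
Op 4 cut(21, 3): punch at orig (21,11); cuts so far [(21, 11)]; region rows[0,32) x cols[8,12) = 32x4
Op 5 cut(16, 0): punch at orig (16,8); cuts so far [(16, 8), (21, 11)]; region rows[0,32) x cols[8,12) = 32x4
Op 6 cut(4, 2): punch at orig (4,10); cuts so far [(4, 10), (16, 8), (21, 11)]; region rows[0,32) x cols[8,12) = 32x4
Op 7 cut(20, 2): punch at orig (20,10); cuts so far [(4, 10), (16, 8), (20, 10), (21, 11)]; region rows[0,32) x cols[8,12) = 32x4
Unfold 1 (reflect across v@12): 8 holes -> [(4, 10), (4, 13), (16, 8), (16, 15), (20, 10), (20, 13), (21, 11), (21, 12)]
Unfold 2 (reflect across v@8): 16 holes -> [(4, 2), (4, 5), (4, 10), (4, 13), (16, 0), (16, 7), (16, 8), (16, 15), (20, 2), (20, 5), (20, 10), (20, 13), (21, 3), (21, 4), (21, 11), (21, 12)]
Unfold 3 (reflect across v@16): 32 holes -> [(4, 2), (4, 5), (4, 10), (4, 13), (4, 18), (4, 21), (4, 26), (4, 29), (16, 0), (16, 7), (16, 8), (16, 15), (16, 16), (16, 23), (16, 24), (16, 31), (20, 2), (20, 5), (20, 10), (20, 13), (20, 18), (20, 21), (20, 26), (20, 29), (21, 3), (21, 4), (21, 11), (21, 12), (21, 19), (21, 20), (21, 27), (21, 28)]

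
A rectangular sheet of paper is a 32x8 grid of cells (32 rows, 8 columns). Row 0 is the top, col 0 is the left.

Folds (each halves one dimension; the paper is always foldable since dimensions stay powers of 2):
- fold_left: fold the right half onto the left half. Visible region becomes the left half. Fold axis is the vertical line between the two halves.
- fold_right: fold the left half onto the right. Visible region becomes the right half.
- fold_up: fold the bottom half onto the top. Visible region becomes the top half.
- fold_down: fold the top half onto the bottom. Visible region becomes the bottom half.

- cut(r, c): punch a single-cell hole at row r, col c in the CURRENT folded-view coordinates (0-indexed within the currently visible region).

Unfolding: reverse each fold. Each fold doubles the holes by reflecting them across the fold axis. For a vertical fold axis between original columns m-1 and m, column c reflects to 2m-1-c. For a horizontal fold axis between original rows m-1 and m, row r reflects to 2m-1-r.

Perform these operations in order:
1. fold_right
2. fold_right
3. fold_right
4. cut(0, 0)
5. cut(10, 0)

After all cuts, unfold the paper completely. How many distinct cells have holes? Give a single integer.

Op 1 fold_right: fold axis v@4; visible region now rows[0,32) x cols[4,8) = 32x4
Op 2 fold_right: fold axis v@6; visible region now rows[0,32) x cols[6,8) = 32x2
Op 3 fold_right: fold axis v@7; visible region now rows[0,32) x cols[7,8) = 32x1
Op 4 cut(0, 0): punch at orig (0,7); cuts so far [(0, 7)]; region rows[0,32) x cols[7,8) = 32x1
Op 5 cut(10, 0): punch at orig (10,7); cuts so far [(0, 7), (10, 7)]; region rows[0,32) x cols[7,8) = 32x1
Unfold 1 (reflect across v@7): 4 holes -> [(0, 6), (0, 7), (10, 6), (10, 7)]
Unfold 2 (reflect across v@6): 8 holes -> [(0, 4), (0, 5), (0, 6), (0, 7), (10, 4), (10, 5), (10, 6), (10, 7)]
Unfold 3 (reflect across v@4): 16 holes -> [(0, 0), (0, 1), (0, 2), (0, 3), (0, 4), (0, 5), (0, 6), (0, 7), (10, 0), (10, 1), (10, 2), (10, 3), (10, 4), (10, 5), (10, 6), (10, 7)]

Answer: 16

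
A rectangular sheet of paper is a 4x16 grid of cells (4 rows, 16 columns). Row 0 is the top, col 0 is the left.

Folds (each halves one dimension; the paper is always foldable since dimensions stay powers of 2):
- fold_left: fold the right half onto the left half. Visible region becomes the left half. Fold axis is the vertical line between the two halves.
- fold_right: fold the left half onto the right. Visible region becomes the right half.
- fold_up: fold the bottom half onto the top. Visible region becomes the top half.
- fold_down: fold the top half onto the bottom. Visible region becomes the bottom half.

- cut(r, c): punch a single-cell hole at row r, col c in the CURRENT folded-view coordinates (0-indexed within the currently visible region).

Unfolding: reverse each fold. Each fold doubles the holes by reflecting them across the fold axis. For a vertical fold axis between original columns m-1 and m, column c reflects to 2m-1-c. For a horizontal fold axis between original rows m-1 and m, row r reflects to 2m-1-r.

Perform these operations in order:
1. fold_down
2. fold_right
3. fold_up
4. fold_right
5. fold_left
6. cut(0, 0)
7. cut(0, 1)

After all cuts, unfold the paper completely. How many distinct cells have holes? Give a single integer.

Answer: 64

Derivation:
Op 1 fold_down: fold axis h@2; visible region now rows[2,4) x cols[0,16) = 2x16
Op 2 fold_right: fold axis v@8; visible region now rows[2,4) x cols[8,16) = 2x8
Op 3 fold_up: fold axis h@3; visible region now rows[2,3) x cols[8,16) = 1x8
Op 4 fold_right: fold axis v@12; visible region now rows[2,3) x cols[12,16) = 1x4
Op 5 fold_left: fold axis v@14; visible region now rows[2,3) x cols[12,14) = 1x2
Op 6 cut(0, 0): punch at orig (2,12); cuts so far [(2, 12)]; region rows[2,3) x cols[12,14) = 1x2
Op 7 cut(0, 1): punch at orig (2,13); cuts so far [(2, 12), (2, 13)]; region rows[2,3) x cols[12,14) = 1x2
Unfold 1 (reflect across v@14): 4 holes -> [(2, 12), (2, 13), (2, 14), (2, 15)]
Unfold 2 (reflect across v@12): 8 holes -> [(2, 8), (2, 9), (2, 10), (2, 11), (2, 12), (2, 13), (2, 14), (2, 15)]
Unfold 3 (reflect across h@3): 16 holes -> [(2, 8), (2, 9), (2, 10), (2, 11), (2, 12), (2, 13), (2, 14), (2, 15), (3, 8), (3, 9), (3, 10), (3, 11), (3, 12), (3, 13), (3, 14), (3, 15)]
Unfold 4 (reflect across v@8): 32 holes -> [(2, 0), (2, 1), (2, 2), (2, 3), (2, 4), (2, 5), (2, 6), (2, 7), (2, 8), (2, 9), (2, 10), (2, 11), (2, 12), (2, 13), (2, 14), (2, 15), (3, 0), (3, 1), (3, 2), (3, 3), (3, 4), (3, 5), (3, 6), (3, 7), (3, 8), (3, 9), (3, 10), (3, 11), (3, 12), (3, 13), (3, 14), (3, 15)]
Unfold 5 (reflect across h@2): 64 holes -> [(0, 0), (0, 1), (0, 2), (0, 3), (0, 4), (0, 5), (0, 6), (0, 7), (0, 8), (0, 9), (0, 10), (0, 11), (0, 12), (0, 13), (0, 14), (0, 15), (1, 0), (1, 1), (1, 2), (1, 3), (1, 4), (1, 5), (1, 6), (1, 7), (1, 8), (1, 9), (1, 10), (1, 11), (1, 12), (1, 13), (1, 14), (1, 15), (2, 0), (2, 1), (2, 2), (2, 3), (2, 4), (2, 5), (2, 6), (2, 7), (2, 8), (2, 9), (2, 10), (2, 11), (2, 12), (2, 13), (2, 14), (2, 15), (3, 0), (3, 1), (3, 2), (3, 3), (3, 4), (3, 5), (3, 6), (3, 7), (3, 8), (3, 9), (3, 10), (3, 11), (3, 12), (3, 13), (3, 14), (3, 15)]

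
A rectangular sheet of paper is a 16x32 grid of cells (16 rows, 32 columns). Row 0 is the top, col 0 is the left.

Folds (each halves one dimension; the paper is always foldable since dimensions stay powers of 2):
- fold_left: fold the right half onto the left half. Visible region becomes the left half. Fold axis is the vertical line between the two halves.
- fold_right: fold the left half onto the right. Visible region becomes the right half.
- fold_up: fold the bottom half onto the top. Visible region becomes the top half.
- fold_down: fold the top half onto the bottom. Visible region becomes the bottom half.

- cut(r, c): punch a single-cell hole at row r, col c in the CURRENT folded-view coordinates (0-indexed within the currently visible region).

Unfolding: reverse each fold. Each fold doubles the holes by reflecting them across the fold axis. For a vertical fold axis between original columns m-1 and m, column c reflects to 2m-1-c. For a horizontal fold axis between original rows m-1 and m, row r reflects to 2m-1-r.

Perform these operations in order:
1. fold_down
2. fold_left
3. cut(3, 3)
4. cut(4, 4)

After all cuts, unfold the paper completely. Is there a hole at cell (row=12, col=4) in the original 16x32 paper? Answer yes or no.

Op 1 fold_down: fold axis h@8; visible region now rows[8,16) x cols[0,32) = 8x32
Op 2 fold_left: fold axis v@16; visible region now rows[8,16) x cols[0,16) = 8x16
Op 3 cut(3, 3): punch at orig (11,3); cuts so far [(11, 3)]; region rows[8,16) x cols[0,16) = 8x16
Op 4 cut(4, 4): punch at orig (12,4); cuts so far [(11, 3), (12, 4)]; region rows[8,16) x cols[0,16) = 8x16
Unfold 1 (reflect across v@16): 4 holes -> [(11, 3), (11, 28), (12, 4), (12, 27)]
Unfold 2 (reflect across h@8): 8 holes -> [(3, 4), (3, 27), (4, 3), (4, 28), (11, 3), (11, 28), (12, 4), (12, 27)]
Holes: [(3, 4), (3, 27), (4, 3), (4, 28), (11, 3), (11, 28), (12, 4), (12, 27)]

Answer: yes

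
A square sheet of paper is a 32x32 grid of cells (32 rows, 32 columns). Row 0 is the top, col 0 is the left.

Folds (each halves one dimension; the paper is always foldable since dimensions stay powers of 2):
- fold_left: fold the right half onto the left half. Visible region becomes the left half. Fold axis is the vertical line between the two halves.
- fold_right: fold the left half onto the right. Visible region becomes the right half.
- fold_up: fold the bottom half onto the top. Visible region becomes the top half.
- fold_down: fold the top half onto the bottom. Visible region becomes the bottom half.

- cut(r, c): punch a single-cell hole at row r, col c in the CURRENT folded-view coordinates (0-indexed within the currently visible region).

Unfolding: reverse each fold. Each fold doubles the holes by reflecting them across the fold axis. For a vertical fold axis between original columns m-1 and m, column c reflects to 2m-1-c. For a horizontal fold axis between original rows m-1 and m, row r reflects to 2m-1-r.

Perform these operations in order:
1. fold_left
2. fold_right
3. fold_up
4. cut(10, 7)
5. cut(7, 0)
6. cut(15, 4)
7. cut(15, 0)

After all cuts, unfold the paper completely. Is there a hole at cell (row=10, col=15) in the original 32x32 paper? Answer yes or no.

Answer: yes

Derivation:
Op 1 fold_left: fold axis v@16; visible region now rows[0,32) x cols[0,16) = 32x16
Op 2 fold_right: fold axis v@8; visible region now rows[0,32) x cols[8,16) = 32x8
Op 3 fold_up: fold axis h@16; visible region now rows[0,16) x cols[8,16) = 16x8
Op 4 cut(10, 7): punch at orig (10,15); cuts so far [(10, 15)]; region rows[0,16) x cols[8,16) = 16x8
Op 5 cut(7, 0): punch at orig (7,8); cuts so far [(7, 8), (10, 15)]; region rows[0,16) x cols[8,16) = 16x8
Op 6 cut(15, 4): punch at orig (15,12); cuts so far [(7, 8), (10, 15), (15, 12)]; region rows[0,16) x cols[8,16) = 16x8
Op 7 cut(15, 0): punch at orig (15,8); cuts so far [(7, 8), (10, 15), (15, 8), (15, 12)]; region rows[0,16) x cols[8,16) = 16x8
Unfold 1 (reflect across h@16): 8 holes -> [(7, 8), (10, 15), (15, 8), (15, 12), (16, 8), (16, 12), (21, 15), (24, 8)]
Unfold 2 (reflect across v@8): 16 holes -> [(7, 7), (7, 8), (10, 0), (10, 15), (15, 3), (15, 7), (15, 8), (15, 12), (16, 3), (16, 7), (16, 8), (16, 12), (21, 0), (21, 15), (24, 7), (24, 8)]
Unfold 3 (reflect across v@16): 32 holes -> [(7, 7), (7, 8), (7, 23), (7, 24), (10, 0), (10, 15), (10, 16), (10, 31), (15, 3), (15, 7), (15, 8), (15, 12), (15, 19), (15, 23), (15, 24), (15, 28), (16, 3), (16, 7), (16, 8), (16, 12), (16, 19), (16, 23), (16, 24), (16, 28), (21, 0), (21, 15), (21, 16), (21, 31), (24, 7), (24, 8), (24, 23), (24, 24)]
Holes: [(7, 7), (7, 8), (7, 23), (7, 24), (10, 0), (10, 15), (10, 16), (10, 31), (15, 3), (15, 7), (15, 8), (15, 12), (15, 19), (15, 23), (15, 24), (15, 28), (16, 3), (16, 7), (16, 8), (16, 12), (16, 19), (16, 23), (16, 24), (16, 28), (21, 0), (21, 15), (21, 16), (21, 31), (24, 7), (24, 8), (24, 23), (24, 24)]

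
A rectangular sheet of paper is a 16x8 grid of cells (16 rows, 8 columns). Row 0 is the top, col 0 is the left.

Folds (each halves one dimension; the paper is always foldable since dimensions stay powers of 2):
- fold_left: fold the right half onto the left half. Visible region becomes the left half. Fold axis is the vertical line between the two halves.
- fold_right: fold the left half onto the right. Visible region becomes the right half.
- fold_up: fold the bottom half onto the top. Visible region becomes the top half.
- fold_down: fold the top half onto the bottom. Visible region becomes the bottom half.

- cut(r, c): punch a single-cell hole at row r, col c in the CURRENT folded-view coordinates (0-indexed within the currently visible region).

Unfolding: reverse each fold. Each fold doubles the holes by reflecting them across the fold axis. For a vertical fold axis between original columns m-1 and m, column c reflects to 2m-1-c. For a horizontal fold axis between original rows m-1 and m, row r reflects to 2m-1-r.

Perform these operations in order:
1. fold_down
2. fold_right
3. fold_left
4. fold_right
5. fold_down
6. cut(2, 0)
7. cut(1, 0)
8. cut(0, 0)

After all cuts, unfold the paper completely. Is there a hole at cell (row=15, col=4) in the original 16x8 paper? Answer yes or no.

Answer: no

Derivation:
Op 1 fold_down: fold axis h@8; visible region now rows[8,16) x cols[0,8) = 8x8
Op 2 fold_right: fold axis v@4; visible region now rows[8,16) x cols[4,8) = 8x4
Op 3 fold_left: fold axis v@6; visible region now rows[8,16) x cols[4,6) = 8x2
Op 4 fold_right: fold axis v@5; visible region now rows[8,16) x cols[5,6) = 8x1
Op 5 fold_down: fold axis h@12; visible region now rows[12,16) x cols[5,6) = 4x1
Op 6 cut(2, 0): punch at orig (14,5); cuts so far [(14, 5)]; region rows[12,16) x cols[5,6) = 4x1
Op 7 cut(1, 0): punch at orig (13,5); cuts so far [(13, 5), (14, 5)]; region rows[12,16) x cols[5,6) = 4x1
Op 8 cut(0, 0): punch at orig (12,5); cuts so far [(12, 5), (13, 5), (14, 5)]; region rows[12,16) x cols[5,6) = 4x1
Unfold 1 (reflect across h@12): 6 holes -> [(9, 5), (10, 5), (11, 5), (12, 5), (13, 5), (14, 5)]
Unfold 2 (reflect across v@5): 12 holes -> [(9, 4), (9, 5), (10, 4), (10, 5), (11, 4), (11, 5), (12, 4), (12, 5), (13, 4), (13, 5), (14, 4), (14, 5)]
Unfold 3 (reflect across v@6): 24 holes -> [(9, 4), (9, 5), (9, 6), (9, 7), (10, 4), (10, 5), (10, 6), (10, 7), (11, 4), (11, 5), (11, 6), (11, 7), (12, 4), (12, 5), (12, 6), (12, 7), (13, 4), (13, 5), (13, 6), (13, 7), (14, 4), (14, 5), (14, 6), (14, 7)]
Unfold 4 (reflect across v@4): 48 holes -> [(9, 0), (9, 1), (9, 2), (9, 3), (9, 4), (9, 5), (9, 6), (9, 7), (10, 0), (10, 1), (10, 2), (10, 3), (10, 4), (10, 5), (10, 6), (10, 7), (11, 0), (11, 1), (11, 2), (11, 3), (11, 4), (11, 5), (11, 6), (11, 7), (12, 0), (12, 1), (12, 2), (12, 3), (12, 4), (12, 5), (12, 6), (12, 7), (13, 0), (13, 1), (13, 2), (13, 3), (13, 4), (13, 5), (13, 6), (13, 7), (14, 0), (14, 1), (14, 2), (14, 3), (14, 4), (14, 5), (14, 6), (14, 7)]
Unfold 5 (reflect across h@8): 96 holes -> [(1, 0), (1, 1), (1, 2), (1, 3), (1, 4), (1, 5), (1, 6), (1, 7), (2, 0), (2, 1), (2, 2), (2, 3), (2, 4), (2, 5), (2, 6), (2, 7), (3, 0), (3, 1), (3, 2), (3, 3), (3, 4), (3, 5), (3, 6), (3, 7), (4, 0), (4, 1), (4, 2), (4, 3), (4, 4), (4, 5), (4, 6), (4, 7), (5, 0), (5, 1), (5, 2), (5, 3), (5, 4), (5, 5), (5, 6), (5, 7), (6, 0), (6, 1), (6, 2), (6, 3), (6, 4), (6, 5), (6, 6), (6, 7), (9, 0), (9, 1), (9, 2), (9, 3), (9, 4), (9, 5), (9, 6), (9, 7), (10, 0), (10, 1), (10, 2), (10, 3), (10, 4), (10, 5), (10, 6), (10, 7), (11, 0), (11, 1), (11, 2), (11, 3), (11, 4), (11, 5), (11, 6), (11, 7), (12, 0), (12, 1), (12, 2), (12, 3), (12, 4), (12, 5), (12, 6), (12, 7), (13, 0), (13, 1), (13, 2), (13, 3), (13, 4), (13, 5), (13, 6), (13, 7), (14, 0), (14, 1), (14, 2), (14, 3), (14, 4), (14, 5), (14, 6), (14, 7)]
Holes: [(1, 0), (1, 1), (1, 2), (1, 3), (1, 4), (1, 5), (1, 6), (1, 7), (2, 0), (2, 1), (2, 2), (2, 3), (2, 4), (2, 5), (2, 6), (2, 7), (3, 0), (3, 1), (3, 2), (3, 3), (3, 4), (3, 5), (3, 6), (3, 7), (4, 0), (4, 1), (4, 2), (4, 3), (4, 4), (4, 5), (4, 6), (4, 7), (5, 0), (5, 1), (5, 2), (5, 3), (5, 4), (5, 5), (5, 6), (5, 7), (6, 0), (6, 1), (6, 2), (6, 3), (6, 4), (6, 5), (6, 6), (6, 7), (9, 0), (9, 1), (9, 2), (9, 3), (9, 4), (9, 5), (9, 6), (9, 7), (10, 0), (10, 1), (10, 2), (10, 3), (10, 4), (10, 5), (10, 6), (10, 7), (11, 0), (11, 1), (11, 2), (11, 3), (11, 4), (11, 5), (11, 6), (11, 7), (12, 0), (12, 1), (12, 2), (12, 3), (12, 4), (12, 5), (12, 6), (12, 7), (13, 0), (13, 1), (13, 2), (13, 3), (13, 4), (13, 5), (13, 6), (13, 7), (14, 0), (14, 1), (14, 2), (14, 3), (14, 4), (14, 5), (14, 6), (14, 7)]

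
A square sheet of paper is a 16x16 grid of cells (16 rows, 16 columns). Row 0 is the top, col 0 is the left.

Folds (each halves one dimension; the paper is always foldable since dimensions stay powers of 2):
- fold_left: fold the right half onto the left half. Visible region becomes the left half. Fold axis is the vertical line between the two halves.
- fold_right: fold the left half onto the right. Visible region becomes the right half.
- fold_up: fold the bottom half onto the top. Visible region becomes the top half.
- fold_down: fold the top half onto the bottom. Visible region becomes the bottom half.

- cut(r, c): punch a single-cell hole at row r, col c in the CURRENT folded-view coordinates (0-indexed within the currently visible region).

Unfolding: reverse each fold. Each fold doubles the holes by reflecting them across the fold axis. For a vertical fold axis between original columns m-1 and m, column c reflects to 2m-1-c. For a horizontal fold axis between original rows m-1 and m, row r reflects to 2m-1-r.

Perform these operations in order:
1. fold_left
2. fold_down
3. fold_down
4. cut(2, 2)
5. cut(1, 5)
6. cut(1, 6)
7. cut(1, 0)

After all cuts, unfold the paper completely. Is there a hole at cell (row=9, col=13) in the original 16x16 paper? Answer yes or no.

Answer: yes

Derivation:
Op 1 fold_left: fold axis v@8; visible region now rows[0,16) x cols[0,8) = 16x8
Op 2 fold_down: fold axis h@8; visible region now rows[8,16) x cols[0,8) = 8x8
Op 3 fold_down: fold axis h@12; visible region now rows[12,16) x cols[0,8) = 4x8
Op 4 cut(2, 2): punch at orig (14,2); cuts so far [(14, 2)]; region rows[12,16) x cols[0,8) = 4x8
Op 5 cut(1, 5): punch at orig (13,5); cuts so far [(13, 5), (14, 2)]; region rows[12,16) x cols[0,8) = 4x8
Op 6 cut(1, 6): punch at orig (13,6); cuts so far [(13, 5), (13, 6), (14, 2)]; region rows[12,16) x cols[0,8) = 4x8
Op 7 cut(1, 0): punch at orig (13,0); cuts so far [(13, 0), (13, 5), (13, 6), (14, 2)]; region rows[12,16) x cols[0,8) = 4x8
Unfold 1 (reflect across h@12): 8 holes -> [(9, 2), (10, 0), (10, 5), (10, 6), (13, 0), (13, 5), (13, 6), (14, 2)]
Unfold 2 (reflect across h@8): 16 holes -> [(1, 2), (2, 0), (2, 5), (2, 6), (5, 0), (5, 5), (5, 6), (6, 2), (9, 2), (10, 0), (10, 5), (10, 6), (13, 0), (13, 5), (13, 6), (14, 2)]
Unfold 3 (reflect across v@8): 32 holes -> [(1, 2), (1, 13), (2, 0), (2, 5), (2, 6), (2, 9), (2, 10), (2, 15), (5, 0), (5, 5), (5, 6), (5, 9), (5, 10), (5, 15), (6, 2), (6, 13), (9, 2), (9, 13), (10, 0), (10, 5), (10, 6), (10, 9), (10, 10), (10, 15), (13, 0), (13, 5), (13, 6), (13, 9), (13, 10), (13, 15), (14, 2), (14, 13)]
Holes: [(1, 2), (1, 13), (2, 0), (2, 5), (2, 6), (2, 9), (2, 10), (2, 15), (5, 0), (5, 5), (5, 6), (5, 9), (5, 10), (5, 15), (6, 2), (6, 13), (9, 2), (9, 13), (10, 0), (10, 5), (10, 6), (10, 9), (10, 10), (10, 15), (13, 0), (13, 5), (13, 6), (13, 9), (13, 10), (13, 15), (14, 2), (14, 13)]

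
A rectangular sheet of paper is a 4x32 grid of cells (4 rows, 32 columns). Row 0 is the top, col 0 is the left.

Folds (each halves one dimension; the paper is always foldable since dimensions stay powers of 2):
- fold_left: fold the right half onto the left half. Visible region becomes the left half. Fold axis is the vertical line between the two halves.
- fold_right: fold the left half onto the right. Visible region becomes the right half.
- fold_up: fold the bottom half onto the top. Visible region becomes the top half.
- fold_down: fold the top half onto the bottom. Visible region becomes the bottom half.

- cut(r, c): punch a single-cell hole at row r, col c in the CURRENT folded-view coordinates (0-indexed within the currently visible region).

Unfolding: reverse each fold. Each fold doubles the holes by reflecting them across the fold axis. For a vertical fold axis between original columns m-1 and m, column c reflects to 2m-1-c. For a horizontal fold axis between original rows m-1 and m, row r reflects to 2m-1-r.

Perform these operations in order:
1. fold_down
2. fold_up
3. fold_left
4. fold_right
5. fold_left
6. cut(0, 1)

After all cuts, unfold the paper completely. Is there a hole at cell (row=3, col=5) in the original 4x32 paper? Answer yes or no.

Op 1 fold_down: fold axis h@2; visible region now rows[2,4) x cols[0,32) = 2x32
Op 2 fold_up: fold axis h@3; visible region now rows[2,3) x cols[0,32) = 1x32
Op 3 fold_left: fold axis v@16; visible region now rows[2,3) x cols[0,16) = 1x16
Op 4 fold_right: fold axis v@8; visible region now rows[2,3) x cols[8,16) = 1x8
Op 5 fold_left: fold axis v@12; visible region now rows[2,3) x cols[8,12) = 1x4
Op 6 cut(0, 1): punch at orig (2,9); cuts so far [(2, 9)]; region rows[2,3) x cols[8,12) = 1x4
Unfold 1 (reflect across v@12): 2 holes -> [(2, 9), (2, 14)]
Unfold 2 (reflect across v@8): 4 holes -> [(2, 1), (2, 6), (2, 9), (2, 14)]
Unfold 3 (reflect across v@16): 8 holes -> [(2, 1), (2, 6), (2, 9), (2, 14), (2, 17), (2, 22), (2, 25), (2, 30)]
Unfold 4 (reflect across h@3): 16 holes -> [(2, 1), (2, 6), (2, 9), (2, 14), (2, 17), (2, 22), (2, 25), (2, 30), (3, 1), (3, 6), (3, 9), (3, 14), (3, 17), (3, 22), (3, 25), (3, 30)]
Unfold 5 (reflect across h@2): 32 holes -> [(0, 1), (0, 6), (0, 9), (0, 14), (0, 17), (0, 22), (0, 25), (0, 30), (1, 1), (1, 6), (1, 9), (1, 14), (1, 17), (1, 22), (1, 25), (1, 30), (2, 1), (2, 6), (2, 9), (2, 14), (2, 17), (2, 22), (2, 25), (2, 30), (3, 1), (3, 6), (3, 9), (3, 14), (3, 17), (3, 22), (3, 25), (3, 30)]
Holes: [(0, 1), (0, 6), (0, 9), (0, 14), (0, 17), (0, 22), (0, 25), (0, 30), (1, 1), (1, 6), (1, 9), (1, 14), (1, 17), (1, 22), (1, 25), (1, 30), (2, 1), (2, 6), (2, 9), (2, 14), (2, 17), (2, 22), (2, 25), (2, 30), (3, 1), (3, 6), (3, 9), (3, 14), (3, 17), (3, 22), (3, 25), (3, 30)]

Answer: no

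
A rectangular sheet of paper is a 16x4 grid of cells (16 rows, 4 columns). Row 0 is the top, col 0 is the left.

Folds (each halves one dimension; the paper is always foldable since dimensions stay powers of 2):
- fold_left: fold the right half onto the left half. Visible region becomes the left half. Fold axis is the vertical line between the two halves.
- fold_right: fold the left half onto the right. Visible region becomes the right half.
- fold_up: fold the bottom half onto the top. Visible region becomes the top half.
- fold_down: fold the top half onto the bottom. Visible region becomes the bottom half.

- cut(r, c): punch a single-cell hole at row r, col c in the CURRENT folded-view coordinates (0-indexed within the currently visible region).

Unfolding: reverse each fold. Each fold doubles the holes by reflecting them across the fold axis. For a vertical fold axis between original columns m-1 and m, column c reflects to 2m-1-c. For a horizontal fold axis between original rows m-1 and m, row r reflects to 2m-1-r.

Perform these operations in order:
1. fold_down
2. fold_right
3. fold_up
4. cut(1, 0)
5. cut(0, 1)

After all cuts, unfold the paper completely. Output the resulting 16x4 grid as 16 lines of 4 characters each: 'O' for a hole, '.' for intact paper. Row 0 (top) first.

Answer: O..O
.OO.
....
....
....
....
.OO.
O..O
O..O
.OO.
....
....
....
....
.OO.
O..O

Derivation:
Op 1 fold_down: fold axis h@8; visible region now rows[8,16) x cols[0,4) = 8x4
Op 2 fold_right: fold axis v@2; visible region now rows[8,16) x cols[2,4) = 8x2
Op 3 fold_up: fold axis h@12; visible region now rows[8,12) x cols[2,4) = 4x2
Op 4 cut(1, 0): punch at orig (9,2); cuts so far [(9, 2)]; region rows[8,12) x cols[2,4) = 4x2
Op 5 cut(0, 1): punch at orig (8,3); cuts so far [(8, 3), (9, 2)]; region rows[8,12) x cols[2,4) = 4x2
Unfold 1 (reflect across h@12): 4 holes -> [(8, 3), (9, 2), (14, 2), (15, 3)]
Unfold 2 (reflect across v@2): 8 holes -> [(8, 0), (8, 3), (9, 1), (9, 2), (14, 1), (14, 2), (15, 0), (15, 3)]
Unfold 3 (reflect across h@8): 16 holes -> [(0, 0), (0, 3), (1, 1), (1, 2), (6, 1), (6, 2), (7, 0), (7, 3), (8, 0), (8, 3), (9, 1), (9, 2), (14, 1), (14, 2), (15, 0), (15, 3)]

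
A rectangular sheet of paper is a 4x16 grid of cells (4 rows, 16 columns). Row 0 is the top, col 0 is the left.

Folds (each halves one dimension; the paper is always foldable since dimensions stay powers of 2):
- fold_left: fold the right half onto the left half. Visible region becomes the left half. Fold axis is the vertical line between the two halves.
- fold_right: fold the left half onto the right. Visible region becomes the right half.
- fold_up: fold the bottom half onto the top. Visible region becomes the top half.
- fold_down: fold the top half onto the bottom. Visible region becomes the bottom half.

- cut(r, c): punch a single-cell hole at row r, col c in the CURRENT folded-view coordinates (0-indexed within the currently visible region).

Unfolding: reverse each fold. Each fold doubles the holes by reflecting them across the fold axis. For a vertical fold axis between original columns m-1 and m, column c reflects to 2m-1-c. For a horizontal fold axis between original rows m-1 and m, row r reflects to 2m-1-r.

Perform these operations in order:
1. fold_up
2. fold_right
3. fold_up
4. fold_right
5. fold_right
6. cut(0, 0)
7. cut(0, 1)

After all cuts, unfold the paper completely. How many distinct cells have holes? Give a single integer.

Op 1 fold_up: fold axis h@2; visible region now rows[0,2) x cols[0,16) = 2x16
Op 2 fold_right: fold axis v@8; visible region now rows[0,2) x cols[8,16) = 2x8
Op 3 fold_up: fold axis h@1; visible region now rows[0,1) x cols[8,16) = 1x8
Op 4 fold_right: fold axis v@12; visible region now rows[0,1) x cols[12,16) = 1x4
Op 5 fold_right: fold axis v@14; visible region now rows[0,1) x cols[14,16) = 1x2
Op 6 cut(0, 0): punch at orig (0,14); cuts so far [(0, 14)]; region rows[0,1) x cols[14,16) = 1x2
Op 7 cut(0, 1): punch at orig (0,15); cuts so far [(0, 14), (0, 15)]; region rows[0,1) x cols[14,16) = 1x2
Unfold 1 (reflect across v@14): 4 holes -> [(0, 12), (0, 13), (0, 14), (0, 15)]
Unfold 2 (reflect across v@12): 8 holes -> [(0, 8), (0, 9), (0, 10), (0, 11), (0, 12), (0, 13), (0, 14), (0, 15)]
Unfold 3 (reflect across h@1): 16 holes -> [(0, 8), (0, 9), (0, 10), (0, 11), (0, 12), (0, 13), (0, 14), (0, 15), (1, 8), (1, 9), (1, 10), (1, 11), (1, 12), (1, 13), (1, 14), (1, 15)]
Unfold 4 (reflect across v@8): 32 holes -> [(0, 0), (0, 1), (0, 2), (0, 3), (0, 4), (0, 5), (0, 6), (0, 7), (0, 8), (0, 9), (0, 10), (0, 11), (0, 12), (0, 13), (0, 14), (0, 15), (1, 0), (1, 1), (1, 2), (1, 3), (1, 4), (1, 5), (1, 6), (1, 7), (1, 8), (1, 9), (1, 10), (1, 11), (1, 12), (1, 13), (1, 14), (1, 15)]
Unfold 5 (reflect across h@2): 64 holes -> [(0, 0), (0, 1), (0, 2), (0, 3), (0, 4), (0, 5), (0, 6), (0, 7), (0, 8), (0, 9), (0, 10), (0, 11), (0, 12), (0, 13), (0, 14), (0, 15), (1, 0), (1, 1), (1, 2), (1, 3), (1, 4), (1, 5), (1, 6), (1, 7), (1, 8), (1, 9), (1, 10), (1, 11), (1, 12), (1, 13), (1, 14), (1, 15), (2, 0), (2, 1), (2, 2), (2, 3), (2, 4), (2, 5), (2, 6), (2, 7), (2, 8), (2, 9), (2, 10), (2, 11), (2, 12), (2, 13), (2, 14), (2, 15), (3, 0), (3, 1), (3, 2), (3, 3), (3, 4), (3, 5), (3, 6), (3, 7), (3, 8), (3, 9), (3, 10), (3, 11), (3, 12), (3, 13), (3, 14), (3, 15)]

Answer: 64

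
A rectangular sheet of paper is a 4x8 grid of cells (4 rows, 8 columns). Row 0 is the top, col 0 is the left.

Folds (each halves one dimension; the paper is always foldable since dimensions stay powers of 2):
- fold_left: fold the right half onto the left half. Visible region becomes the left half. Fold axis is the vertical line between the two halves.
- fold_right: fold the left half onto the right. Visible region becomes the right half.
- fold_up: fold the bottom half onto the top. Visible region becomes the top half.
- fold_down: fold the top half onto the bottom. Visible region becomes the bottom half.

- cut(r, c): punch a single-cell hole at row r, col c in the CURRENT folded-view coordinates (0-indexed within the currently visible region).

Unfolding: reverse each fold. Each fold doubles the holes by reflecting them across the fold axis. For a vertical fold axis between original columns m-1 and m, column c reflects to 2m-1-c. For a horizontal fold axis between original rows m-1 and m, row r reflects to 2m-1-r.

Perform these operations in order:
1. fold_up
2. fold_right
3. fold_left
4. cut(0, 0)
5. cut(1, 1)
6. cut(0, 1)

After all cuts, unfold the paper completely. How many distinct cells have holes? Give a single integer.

Answer: 24

Derivation:
Op 1 fold_up: fold axis h@2; visible region now rows[0,2) x cols[0,8) = 2x8
Op 2 fold_right: fold axis v@4; visible region now rows[0,2) x cols[4,8) = 2x4
Op 3 fold_left: fold axis v@6; visible region now rows[0,2) x cols[4,6) = 2x2
Op 4 cut(0, 0): punch at orig (0,4); cuts so far [(0, 4)]; region rows[0,2) x cols[4,6) = 2x2
Op 5 cut(1, 1): punch at orig (1,5); cuts so far [(0, 4), (1, 5)]; region rows[0,2) x cols[4,6) = 2x2
Op 6 cut(0, 1): punch at orig (0,5); cuts so far [(0, 4), (0, 5), (1, 5)]; region rows[0,2) x cols[4,6) = 2x2
Unfold 1 (reflect across v@6): 6 holes -> [(0, 4), (0, 5), (0, 6), (0, 7), (1, 5), (1, 6)]
Unfold 2 (reflect across v@4): 12 holes -> [(0, 0), (0, 1), (0, 2), (0, 3), (0, 4), (0, 5), (0, 6), (0, 7), (1, 1), (1, 2), (1, 5), (1, 6)]
Unfold 3 (reflect across h@2): 24 holes -> [(0, 0), (0, 1), (0, 2), (0, 3), (0, 4), (0, 5), (0, 6), (0, 7), (1, 1), (1, 2), (1, 5), (1, 6), (2, 1), (2, 2), (2, 5), (2, 6), (3, 0), (3, 1), (3, 2), (3, 3), (3, 4), (3, 5), (3, 6), (3, 7)]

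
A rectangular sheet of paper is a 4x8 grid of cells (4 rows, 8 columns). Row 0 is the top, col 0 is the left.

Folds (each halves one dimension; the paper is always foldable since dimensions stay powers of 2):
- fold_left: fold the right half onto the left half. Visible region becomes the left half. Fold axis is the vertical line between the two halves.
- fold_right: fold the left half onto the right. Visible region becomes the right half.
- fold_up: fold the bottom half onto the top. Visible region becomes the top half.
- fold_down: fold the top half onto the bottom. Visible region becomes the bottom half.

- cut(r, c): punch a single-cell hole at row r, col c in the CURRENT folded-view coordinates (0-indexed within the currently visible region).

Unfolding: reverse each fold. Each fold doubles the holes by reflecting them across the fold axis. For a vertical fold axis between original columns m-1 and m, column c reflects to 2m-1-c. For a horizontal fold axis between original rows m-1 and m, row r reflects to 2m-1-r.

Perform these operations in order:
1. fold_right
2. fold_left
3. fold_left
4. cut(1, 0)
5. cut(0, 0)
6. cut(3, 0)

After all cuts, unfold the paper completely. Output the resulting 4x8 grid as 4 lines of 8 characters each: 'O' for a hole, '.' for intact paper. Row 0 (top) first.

Op 1 fold_right: fold axis v@4; visible region now rows[0,4) x cols[4,8) = 4x4
Op 2 fold_left: fold axis v@6; visible region now rows[0,4) x cols[4,6) = 4x2
Op 3 fold_left: fold axis v@5; visible region now rows[0,4) x cols[4,5) = 4x1
Op 4 cut(1, 0): punch at orig (1,4); cuts so far [(1, 4)]; region rows[0,4) x cols[4,5) = 4x1
Op 5 cut(0, 0): punch at orig (0,4); cuts so far [(0, 4), (1, 4)]; region rows[0,4) x cols[4,5) = 4x1
Op 6 cut(3, 0): punch at orig (3,4); cuts so far [(0, 4), (1, 4), (3, 4)]; region rows[0,4) x cols[4,5) = 4x1
Unfold 1 (reflect across v@5): 6 holes -> [(0, 4), (0, 5), (1, 4), (1, 5), (3, 4), (3, 5)]
Unfold 2 (reflect across v@6): 12 holes -> [(0, 4), (0, 5), (0, 6), (0, 7), (1, 4), (1, 5), (1, 6), (1, 7), (3, 4), (3, 5), (3, 6), (3, 7)]
Unfold 3 (reflect across v@4): 24 holes -> [(0, 0), (0, 1), (0, 2), (0, 3), (0, 4), (0, 5), (0, 6), (0, 7), (1, 0), (1, 1), (1, 2), (1, 3), (1, 4), (1, 5), (1, 6), (1, 7), (3, 0), (3, 1), (3, 2), (3, 3), (3, 4), (3, 5), (3, 6), (3, 7)]

Answer: OOOOOOOO
OOOOOOOO
........
OOOOOOOO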